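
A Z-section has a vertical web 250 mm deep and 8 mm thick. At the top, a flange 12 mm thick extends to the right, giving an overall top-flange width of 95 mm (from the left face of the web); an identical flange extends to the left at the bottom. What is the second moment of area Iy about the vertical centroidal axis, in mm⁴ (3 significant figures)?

Iy ≈ 6.04 × 10⁶ mm⁴

Split into non-overlapping primitives; take the origin at the lower-left of the bounding box.
Web: 8 × 250, A = 2 000 mm², x = 91 mm, Ī = 10 667 mm⁴.
Top flange (beyond web): 87 × 12, A = 1 044 mm², x = 138.5 mm, Ī = 658 503 mm⁴.
Bottom flange (beyond web): 87 × 12, A = 1 044 mm², x = 43.5 mm, Ī = 658 503 mm⁴.
Centroid: x̄ = ΣA·x / ΣA = 91 mm.
Transfer each piece to the vertical centroidal axis using Ī + A·d² with d = x − 91:
  web: d = 0 mm → contributes +10 667 mm⁴
  top flange (beyond web): d = 47.5 mm → contributes +3 014 028 mm⁴
  bottom flange (beyond web): d = -47.5 mm → contributes +3 014 028 mm⁴
Total I = 6 038 723 mm⁴.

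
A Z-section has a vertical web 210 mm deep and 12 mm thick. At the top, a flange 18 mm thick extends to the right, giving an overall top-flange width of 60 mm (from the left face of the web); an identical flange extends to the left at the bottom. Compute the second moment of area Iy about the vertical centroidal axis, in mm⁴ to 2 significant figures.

Iy ≈ 1.9 × 10⁶ mm⁴

Treat the section as a set of non-overlapping primitives; coordinates are from the bounding-box lower-left.
Web: 12 × 210, A = 2 520 mm², x = 54 mm, Ī = 30 240 mm⁴.
Top flange (beyond web): 48 × 18, A = 864 mm², x = 84 mm, Ī = 165 888 mm⁴.
Bottom flange (beyond web): 48 × 18, A = 864 mm², x = 24 mm, Ī = 165 888 mm⁴.
Centroid: x̄ = ΣA·x / ΣA = 54 mm.
Transfer each piece to the vertical centroidal axis using Ī + A·d² with d = x − 54:
  web: d = 0 mm → contributes +30 240 mm⁴
  top flange (beyond web): d = 30 mm → contributes +943 488 mm⁴
  bottom flange (beyond web): d = -30 mm → contributes +943 488 mm⁴
Total I = 1 917 216 mm⁴.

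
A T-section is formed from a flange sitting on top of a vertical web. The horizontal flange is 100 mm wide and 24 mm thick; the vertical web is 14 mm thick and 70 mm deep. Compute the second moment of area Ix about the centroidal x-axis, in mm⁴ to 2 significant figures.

Ix ≈ 2.1 × 10⁶ mm⁴

Break the section into simple shapes (no overlaps), measuring from the bottom-left corner of the bounding box.
Flange: 100 × 24, A = 2 400 mm², y = 82 mm, Ī = 115 200 mm⁴.
Web: 14 × 70, A = 980 mm², y = 35 mm, Ī = 400 167 mm⁴.
Centroid: ȳ = ΣA·y / ΣA = 68.37 mm.
Transfer each piece to the centroidal x-axis using Ī + A·d² with d = y − 68.37:
  flange: d = 13.63 mm → contributes +560 883 mm⁴
  web: d = -33.37 mm → contributes +1 491 634 mm⁴
Total I = 2 052 517 mm⁴.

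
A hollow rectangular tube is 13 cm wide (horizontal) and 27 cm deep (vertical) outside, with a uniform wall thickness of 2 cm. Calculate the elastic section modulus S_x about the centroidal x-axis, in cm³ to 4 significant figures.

S_x ≈ 903.6 cm³

Split into non-overlapping primitives; take the origin at the lower-left of the bounding box.
Outer rectangle: 13 × 27, A = 351 cm², y = 13.5 cm, Ī = 21323.3 cm⁴.
Inner void (subtracted): 9 × 23, A = 207 cm², y = 13.5 cm, Ī = 9125.25 cm⁴.
By symmetry the centroid is at mid-height, ȳ = 13.5 cm.
All pieces are centred on the centroidal x-axis, so I = ΣĪ (holes subtracted) = 12 198 cm⁴.
Extreme fibre distance c = 13.5 cm; S = I/c = 903.556 cm³.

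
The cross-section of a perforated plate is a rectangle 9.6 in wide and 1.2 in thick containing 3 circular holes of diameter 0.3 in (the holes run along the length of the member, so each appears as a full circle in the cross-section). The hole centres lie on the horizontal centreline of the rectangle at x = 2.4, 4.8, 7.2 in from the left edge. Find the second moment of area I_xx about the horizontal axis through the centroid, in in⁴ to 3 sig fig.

I_xx ≈ 1.38 in⁴

Break the section into simple shapes (no overlaps), measuring from the bottom-left corner of the bounding box.
Plate: 9.6 × 1.2, A = 11.52 in², y = 0.6 in, Ī = 1.3824 in⁴.
Hole 1 (subtracted): ⌀0.3, A = 0.070686 in², y = 0.6 in, Ī = 0.00039761 in⁴.
Hole 2 (subtracted): ⌀0.3, A = 0.070686 in², y = 0.6 in, Ī = 0.00039761 in⁴.
Hole 3 (subtracted): ⌀0.3, A = 0.070686 in², y = 0.6 in, Ī = 0.00039761 in⁴.
By symmetry the centroid is at mid-height, ȳ = 0.6 in.
All pieces are centred on the horizontal axis through the centroid, so I = ΣĪ (holes subtracted) = 1.3812 in⁴.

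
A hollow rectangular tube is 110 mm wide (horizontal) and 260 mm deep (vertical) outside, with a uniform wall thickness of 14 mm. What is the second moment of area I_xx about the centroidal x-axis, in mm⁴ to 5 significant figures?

I_xx ≈ 7.5784 × 10⁷ mm⁴

Decompose the section into non-overlapping parts with the origin at the bottom-left of its bounding rectangle.
Outer rectangle: 110 × 260, A = 28 600 mm², y = 130 mm, Ī = 161 113 333 mm⁴.
Inner void (subtracted): 82 × 232, A = 19 024 mm², y = 130 mm, Ī = 85 328 981 mm⁴.
By symmetry the centroid is at mid-height, ȳ = 130 mm.
All pieces are centred on the centroidal x-axis, so I = ΣĪ (holes subtracted) = 75 784 352 mm⁴.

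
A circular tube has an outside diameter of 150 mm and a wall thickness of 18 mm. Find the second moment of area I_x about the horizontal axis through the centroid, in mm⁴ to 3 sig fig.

Break the section into simple shapes (no overlaps), measuring from the bottom-left corner of the bounding box.
Outer circle: ⌀150, A = 17 671 mm², y = 75 mm, Ī = 24 850 489 mm⁴.
Bore (subtracted): ⌀114, A = 10 207 mm², y = 75 mm, Ī = 8 290 664 mm⁴.
By symmetry the centroid is at mid-height, ȳ = 75 mm.
All pieces are centred on the horizontal axis through the centroid, so I = ΣĪ (holes subtracted) = 16 559 825 mm⁴.

I_x ≈ 1.66 × 10⁷ mm⁴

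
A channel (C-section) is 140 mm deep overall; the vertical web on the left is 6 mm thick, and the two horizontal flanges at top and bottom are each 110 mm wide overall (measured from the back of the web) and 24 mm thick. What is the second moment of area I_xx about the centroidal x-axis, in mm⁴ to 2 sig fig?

I_xx ≈ 1.8 × 10⁷ mm⁴

Decompose the section into non-overlapping parts with the origin at the bottom-left of its bounding rectangle.
Web: 6 × 140, A = 840 mm², y = 70 mm, Ī = 1 372 000 mm⁴.
Top flange (beyond web): 104 × 24, A = 2 496 mm², y = 128 mm, Ī = 119 808 mm⁴.
Bottom flange (beyond web): 104 × 24, A = 2 496 mm², y = 12 mm, Ī = 119 808 mm⁴.
By symmetry the centroid is at mid-height, ȳ = 70 mm.
Transfer each piece to the centroidal x-axis using Ī + A·d² with d = y − 70:
  web: d = 0 mm → contributes +1 372 000 mm⁴
  top flange (beyond web): d = 58 mm → contributes +8 516 352 mm⁴
  bottom flange (beyond web): d = -58 mm → contributes +8 516 352 mm⁴
Total I = 18 404 704 mm⁴.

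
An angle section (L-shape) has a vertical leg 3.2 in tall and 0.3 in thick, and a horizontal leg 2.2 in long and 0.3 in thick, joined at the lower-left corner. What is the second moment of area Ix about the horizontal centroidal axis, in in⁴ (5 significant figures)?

Treat the section as a set of non-overlapping primitives; coordinates are from the bounding-box lower-left.
Vertical leg: 0.3 × 3.2, A = 0.96 in², y = 1.6 in, Ī = 0.8192 in⁴.
Horizontal leg (remainder): 1.9 × 0.3, A = 0.57 in², y = 0.15 in, Ī = 0.004275 in⁴.
Centroid: ȳ = ΣA·y / ΣA = 1.059804 in.
Transfer each piece to the horizontal centroidal axis using Ī + A·d² with d = y − 1.059804:
  vertical leg: d = 0.5401961 in → contributes +1.099339 in⁴
  horizontal leg (remainder): d = -0.9098039 in → contributes +0.4760886 in⁴
Total I = 1.575428 in⁴.

Ix ≈ 1.5754 in⁴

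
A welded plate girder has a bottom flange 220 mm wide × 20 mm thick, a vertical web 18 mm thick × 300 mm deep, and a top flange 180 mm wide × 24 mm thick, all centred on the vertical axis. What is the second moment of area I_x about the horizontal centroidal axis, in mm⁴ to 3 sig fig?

I_x ≈ 2.67 × 10⁸ mm⁴

Treat the section as a set of non-overlapping primitives; coordinates are from the bounding-box lower-left.
Bottom plate: 220 × 20, A = 4 400 mm², y = 10 mm, Ī = 146 667 mm⁴.
Web plate: 18 × 300, A = 5 400 mm², y = 170 mm, Ī = 40 500 000 mm⁴.
Top plate: 180 × 24, A = 4 320 mm², y = 332 mm, Ī = 207 360 mm⁴.
Centroid: ȳ = ΣA·y / ΣA = 169.71 mm.
Transfer each piece to the horizontal centroidal axis using Ī + A·d² with d = y − 169.71:
  bottom plate: d = -159.71 mm → contributes +112 372 227 mm⁴
  web plate: d = 0.29462 mm → contributes +40 500 469 mm⁴
  top plate: d = 162.29 mm → contributes +113 994 185 mm⁴
Total I = 266 866 881 mm⁴.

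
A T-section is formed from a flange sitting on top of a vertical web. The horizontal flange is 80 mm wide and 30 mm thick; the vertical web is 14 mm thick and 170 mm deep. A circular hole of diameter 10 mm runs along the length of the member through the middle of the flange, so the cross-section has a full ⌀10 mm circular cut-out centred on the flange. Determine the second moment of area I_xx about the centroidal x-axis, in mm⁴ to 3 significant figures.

I_xx ≈ 1.77 × 10⁷ mm⁴

Decompose the section into non-overlapping parts with the origin at the bottom-left of its bounding rectangle.
Flange: 80 × 30, A = 2 400 mm², y = 185 mm, Ī = 180 000 mm⁴.
Web: 14 × 170, A = 2 380 mm², y = 85 mm, Ī = 5 731 833 mm⁴.
Hole (subtracted): ⌀10, A = 78.54 mm², y = 185 mm, Ī = 490.87 mm⁴.
Centroid: ȳ = ΣA·y / ΣA = 134.38 mm.
Transfer each piece to the centroidal x-axis using Ī + A·d² with d = y − 134.38:
  flange: d = 50.623 mm → contributes +6 330 347 mm⁴
  web: d = -49.377 mm → contributes +11 534 584 mm⁴
  hole: d = 50.623 mm → contributes −201 761 mm⁴
Total I = 17 663 171 mm⁴.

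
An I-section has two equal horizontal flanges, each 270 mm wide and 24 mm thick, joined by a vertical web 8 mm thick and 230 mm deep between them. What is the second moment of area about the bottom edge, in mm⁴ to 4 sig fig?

Split into non-overlapping primitives; take the origin at the lower-left of the bounding box.
Bottom flange: 270 × 24, A = 6 480 mm², y = 12 mm, Ī = 311 040 mm⁴.
Web: 8 × 230, A = 1 840 mm², y = 139 mm, Ī = 8 111 333 mm⁴.
Top flange: 270 × 24, A = 6 480 mm², y = 266 mm, Ī = 311 040 mm⁴.
Transfer each piece to a horizontal axis along the bottom face using Ī + A·d² with d = y − 0:
  bottom flange: d = 12 mm → contributes +1 244 160 mm⁴
  web: d = 139 mm → contributes +43 661 973 mm⁴
  top flange: d = 266 mm → contributes +458 809 920 mm⁴
Total I = 503 716 053 mm⁴.

I_base ≈ 5.037 × 10⁸ mm⁴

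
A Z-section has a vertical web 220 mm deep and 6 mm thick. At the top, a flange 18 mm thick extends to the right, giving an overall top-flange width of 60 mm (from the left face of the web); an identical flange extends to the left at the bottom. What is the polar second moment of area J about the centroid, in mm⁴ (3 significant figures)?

J ≈ 2.74 × 10⁷ mm⁴

Split into non-overlapping primitives; take the origin at the lower-left of the bounding box.
Web: 6 × 220, A = 1 320 mm², y = 110 mm, Ī = 5 324 000 mm⁴.
Top flange (beyond web): 54 × 18, A = 972 mm², y = 211 mm, Ī = 26 244 mm⁴.
Bottom flange (beyond web): 54 × 18, A = 972 mm², y = 9 mm, Ī = 26 244 mm⁴.
Centroid: ȳ = ΣA·y / ΣA = 110 mm.
Transfer each piece to the centroidal x-axis using Ī + A·d² with d = y − 110:
  web: d = 0 mm → contributes +5 324 000 mm⁴
  top flange (beyond web): d = 101 mm → contributes +9 941 616 mm⁴
  bottom flange (beyond web): d = -101 mm → contributes +9 941 616 mm⁴
Total I = 25 207 232 mm⁴.
For the y-axis: x̄ = 57 mm.
Repeating about the centroidal y-axis gives I_y = 2 225 952 mm⁴.
Polar second moment: J = I_x + I_y = 27 433 184 mm⁴.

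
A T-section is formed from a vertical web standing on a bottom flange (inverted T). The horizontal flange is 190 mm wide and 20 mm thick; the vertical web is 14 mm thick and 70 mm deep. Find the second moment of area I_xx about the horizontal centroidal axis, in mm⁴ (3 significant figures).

Treat the section as a set of non-overlapping primitives; coordinates are from the bounding-box lower-left.
Flange: 190 × 20, A = 3 800 mm², y = 10 mm, Ī = 126 667 mm⁴.
Web: 14 × 70, A = 980 mm², y = 55 mm, Ī = 400 167 mm⁴.
Centroid: ȳ = ΣA·y / ΣA = 19.226 mm.
Transfer each piece to the horizontal centroidal axis using Ī + A·d² with d = y − 19.226:
  flange: d = -9.2259 mm → contributes +450 115 mm⁴
  web: d = 35.774 mm → contributes +1 654 354 mm⁴
Total I = 2 104 469 mm⁴.

I_xx ≈ 2.10 × 10⁶ mm⁴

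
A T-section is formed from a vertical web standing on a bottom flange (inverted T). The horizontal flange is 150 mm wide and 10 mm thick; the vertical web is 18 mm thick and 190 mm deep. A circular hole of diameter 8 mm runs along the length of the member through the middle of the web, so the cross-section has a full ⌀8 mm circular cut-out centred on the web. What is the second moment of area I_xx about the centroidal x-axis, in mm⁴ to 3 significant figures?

Decompose the section into non-overlapping parts with the origin at the bottom-left of its bounding rectangle.
Flange: 150 × 10, A = 1 500 mm², y = 5 mm, Ī = 12 500 mm⁴.
Web: 18 × 190, A = 3 420 mm², y = 105 mm, Ī = 10 288 500 mm⁴.
Hole (subtracted): ⌀8, A = 50.265 mm², y = 105 mm, Ī = 201.06 mm⁴.
Centroid: ȳ = ΣA·y / ΣA = 74.197 mm.
Transfer each piece to the centroidal x-axis using Ī + A·d² with d = y − 74.197:
  flange: d = -69.197 mm → contributes +7 194 941 mm⁴
  web: d = 30.803 mm → contributes +13 533 376 mm⁴
  hole: d = 30.803 mm → contributes −47 893 mm⁴
Total I = 20 680 424 mm⁴.

I_xx ≈ 2.07 × 10⁷ mm⁴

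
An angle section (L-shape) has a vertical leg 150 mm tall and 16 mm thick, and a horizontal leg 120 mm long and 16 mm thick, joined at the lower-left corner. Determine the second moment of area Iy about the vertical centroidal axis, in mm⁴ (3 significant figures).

Break the section into simple shapes (no overlaps), measuring from the bottom-left corner of the bounding box.
Vertical leg: 16 × 150, A = 2 400 mm², x = 8 mm, Ī = 51 200 mm⁴.
Horizontal leg (remainder): 104 × 16, A = 1 664 mm², x = 68 mm, Ī = 1 499 819 mm⁴.
Centroid: x̄ = ΣA·x / ΣA = 32.567 mm.
Transfer each piece to the vertical centroidal axis using Ī + A·d² with d = x − 32.567:
  vertical leg: d = -24.567 mm → contributes +1 499 682 mm⁴
  horizontal leg (remainder): d = 35.433 mm → contributes +3 588 975 mm⁴
Total I = 5 088 656 mm⁴.

Iy ≈ 5.09 × 10⁶ mm⁴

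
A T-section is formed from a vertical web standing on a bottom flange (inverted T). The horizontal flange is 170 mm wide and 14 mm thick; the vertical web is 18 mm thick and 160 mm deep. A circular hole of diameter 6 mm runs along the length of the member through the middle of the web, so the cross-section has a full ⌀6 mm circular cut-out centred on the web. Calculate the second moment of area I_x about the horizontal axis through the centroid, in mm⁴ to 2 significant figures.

I_x ≈ 1.6 × 10⁷ mm⁴

Treat the section as a set of non-overlapping primitives; coordinates are from the bounding-box lower-left.
Flange: 170 × 14, A = 2 380 mm², y = 7 mm, Ī = 38 873 mm⁴.
Web: 18 × 160, A = 2 880 mm², y = 94 mm, Ī = 6 144 000 mm⁴.
Hole (subtracted): ⌀6, A = 28.27 mm², y = 94 mm, Ī = 63.62 mm⁴.
Centroid: ȳ = ΣA·y / ΣA = 54.42 mm.
Transfer each piece to the horizontal axis through the centroid using Ī + A·d² with d = y − 54.42:
  flange: d = -47.42 mm → contributes +5 391 180 mm⁴
  web: d = 39.58 mm → contributes +10 655 230 mm⁴
  hole: d = 39.58 mm → contributes −44 353 mm⁴
Total I = 16 002 058 mm⁴.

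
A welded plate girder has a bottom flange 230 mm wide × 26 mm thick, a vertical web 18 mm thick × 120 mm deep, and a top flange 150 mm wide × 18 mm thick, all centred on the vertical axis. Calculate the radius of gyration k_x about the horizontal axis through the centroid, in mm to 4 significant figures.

Treat the section as a set of non-overlapping primitives; coordinates are from the bounding-box lower-left.
Bottom plate: 230 × 26, A = 5 980 mm², y = 13 mm, Ī = 336 873 mm⁴.
Web plate: 18 × 120, A = 2 160 mm², y = 86 mm, Ī = 2 592 000 mm⁴.
Top plate: 150 × 18, A = 2 700 mm², y = 155 mm, Ī = 72 900 mm⁴.
Centroid: ȳ = ΣA·y / ΣA = 62.9151 mm.
Transfer each piece to the horizontal axis through the centroid using Ī + A·d² with d = y − 62.9151:
  bottom plate: d = -49.9151 mm → contributes +15 236 164 mm⁴
  web plate: d = 23.0849 mm → contributes +3 743 088 mm⁴
  top plate: d = 92.0849 mm → contributes +22 967 883 mm⁴
Total I = 41 947 135 mm⁴.
Radius of gyration: k = √(I/A) = √(41 947 135 / 10 840) = 62.2066 mm.

k_x ≈ 62.21 mm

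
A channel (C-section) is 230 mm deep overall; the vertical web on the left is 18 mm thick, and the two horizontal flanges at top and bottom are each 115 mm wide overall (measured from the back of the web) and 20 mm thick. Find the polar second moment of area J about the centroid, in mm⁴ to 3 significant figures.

J ≈ 7.09 × 10⁷ mm⁴

Break the section into simple shapes (no overlaps), measuring from the bottom-left corner of the bounding box.
Web: 18 × 230, A = 4 140 mm², y = 115 mm, Ī = 18 250 500 mm⁴.
Top flange (beyond web): 97 × 20, A = 1 940 mm², y = 220 mm, Ī = 64 667 mm⁴.
Bottom flange (beyond web): 97 × 20, A = 1 940 mm², y = 10 mm, Ī = 64 667 mm⁴.
By symmetry the centroid is at mid-height, ȳ = 115 mm.
Transfer each piece to the centroidal x-axis using Ī + A·d² with d = y − 115:
  web: d = 0 mm → contributes +18 250 500 mm⁴
  top flange (beyond web): d = 105 mm → contributes +21 453 167 mm⁴
  bottom flange (beyond web): d = -105 mm → contributes +21 453 167 mm⁴
Total I = 61 156 833 mm⁴.
For the y-axis: x̄ = 36.818 mm.
Repeating about the centroidal y-axis gives I_y = 9 776 088 mm⁴.
Polar second moment: J = I_x + I_y = 70 932 921 mm⁴.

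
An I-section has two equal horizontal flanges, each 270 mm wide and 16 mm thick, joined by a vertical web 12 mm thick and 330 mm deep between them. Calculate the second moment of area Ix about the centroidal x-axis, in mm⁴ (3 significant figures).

Split into non-overlapping primitives; take the origin at the lower-left of the bounding box.
Bottom flange: 270 × 16, A = 4 320 mm², y = 8 mm, Ī = 92 160 mm⁴.
Web: 12 × 330, A = 3 960 mm², y = 181 mm, Ī = 35 937 000 mm⁴.
Top flange: 270 × 16, A = 4 320 mm², y = 354 mm, Ī = 92 160 mm⁴.
By symmetry the centroid is at mid-height, ȳ = 181 mm.
Transfer each piece to the centroidal x-axis using Ī + A·d² with d = y − 181:
  bottom flange: d = -173 mm → contributes +129 385 440 mm⁴
  web: d = 0 mm → contributes +35 937 000 mm⁴
  top flange: d = 173 mm → contributes +129 385 440 mm⁴
Total I = 294 707 880 mm⁴.

Ix ≈ 2.95 × 10⁸ mm⁴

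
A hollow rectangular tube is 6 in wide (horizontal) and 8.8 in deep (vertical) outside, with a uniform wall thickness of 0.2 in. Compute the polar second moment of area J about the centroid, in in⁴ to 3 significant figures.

J ≈ 99.6 in⁴

Break the section into simple shapes (no overlaps), measuring from the bottom-left corner of the bounding box.
Outer rectangle: 6 × 8.8, A = 52.8 in², y = 4.4 in, Ī = 340.74 in⁴.
Inner void (subtracted): 5.6 × 8.4, A = 47.04 in², y = 4.4 in, Ī = 276.6 in⁴.
By symmetry the centroid is at mid-height, ȳ = 4.4 in.
All pieces are centred on the centroidal x-axis, so I = ΣĪ (holes subtracted) = 64.141 in⁴.
Repeating about the centroidal y-axis gives I_y = 35.469 in⁴.
Polar second moment: J = I_x + I_y = 99.61 in⁴.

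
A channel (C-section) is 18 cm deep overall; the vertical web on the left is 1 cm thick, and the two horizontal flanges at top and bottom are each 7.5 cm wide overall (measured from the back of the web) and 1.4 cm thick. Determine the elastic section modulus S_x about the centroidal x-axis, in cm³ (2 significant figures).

S_x ≈ 190 cm³

Treat the section as a set of non-overlapping primitives; coordinates are from the bounding-box lower-left.
Web: 1 × 18, A = 18 cm², y = 9 cm, Ī = 486 cm⁴.
Top flange (beyond web): 6.5 × 1.4, A = 9.1 cm², y = 17.3 cm, Ī = 1.486 cm⁴.
Bottom flange (beyond web): 6.5 × 1.4, A = 9.1 cm², y = 0.7 cm, Ī = 1.486 cm⁴.
By symmetry the centroid is at mid-height, ȳ = 9 cm.
Transfer each piece to the centroidal x-axis using Ī + A·d² with d = y − 9:
  web: d = 0 cm → contributes +486 cm⁴
  top flange (beyond web): d = 8.3 cm → contributes +628.4 cm⁴
  bottom flange (beyond web): d = -8.3 cm → contributes +628.4 cm⁴
Total I = 1 743 cm⁴.
Extreme fibre distance c = 9 cm; S = I/c = 193.6 cm³.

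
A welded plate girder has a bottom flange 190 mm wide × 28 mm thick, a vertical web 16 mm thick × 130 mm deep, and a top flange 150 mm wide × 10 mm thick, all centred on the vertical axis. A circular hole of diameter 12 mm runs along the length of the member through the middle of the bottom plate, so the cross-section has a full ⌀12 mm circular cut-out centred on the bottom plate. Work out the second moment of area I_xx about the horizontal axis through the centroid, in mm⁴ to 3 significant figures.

I_xx ≈ 3.25 × 10⁷ mm⁴

Split into non-overlapping primitives; take the origin at the lower-left of the bounding box.
Bottom plate: 190 × 28, A = 5 320 mm², y = 14 mm, Ī = 347 573 mm⁴.
Web plate: 16 × 130, A = 2 080 mm², y = 93 mm, Ī = 2 929 333 mm⁴.
Top plate: 150 × 10, A = 1 500 mm², y = 163 mm, Ī = 12 500 mm⁴.
Hole (subtracted): ⌀12, A = 113.1 mm², y = 14 mm, Ī = 1017.9 mm⁴.
Centroid: ȳ = ΣA·y / ΣA = 58.136 mm.
Transfer each piece to the horizontal axis through the centroid using Ī + A·d² with d = y − 58.136:
  bottom plate: d = -44.136 mm → contributes +10 710 929 mm⁴
  web plate: d = 34.864 mm → contributes +5 457 549 mm⁴
  top plate: d = 104.86 mm → contributes +16 507 142 mm⁴
  hole: d = -44.136 mm → contributes −221 331 mm⁴
Total I = 32 454 289 mm⁴.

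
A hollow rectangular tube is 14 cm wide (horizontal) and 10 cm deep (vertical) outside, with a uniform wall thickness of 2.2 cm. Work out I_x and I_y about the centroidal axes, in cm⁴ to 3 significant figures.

I_x ≈ 1030 cm⁴, I_y ≈ 1870 cm⁴

Treat the section as a set of non-overlapping primitives; coordinates are from the bounding-box lower-left.
Outer rectangle: 14 × 10, A = 140 cm², y = 5 cm, Ī = 1166.7 cm⁴.
Inner void (subtracted): 9.6 × 5.6, A = 53.76 cm², y = 5 cm, Ī = 140.49 cm⁴.
By symmetry the centroid is at mid-height, ȳ = 5 cm.
All pieces are centred on the centroidal x-axis, so I = ΣĪ (holes subtracted) = 1026.2 cm⁴.
Repeating about the centroidal y-axis gives I_y = 1873.8 cm⁴.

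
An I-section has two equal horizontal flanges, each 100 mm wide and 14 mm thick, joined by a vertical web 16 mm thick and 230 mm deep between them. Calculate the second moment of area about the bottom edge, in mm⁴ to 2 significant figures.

Treat the section as a set of non-overlapping primitives; coordinates are from the bounding-box lower-left.
Bottom flange: 100 × 14, A = 1 400 mm², y = 7 mm, Ī = 22 867 mm⁴.
Web: 16 × 230, A = 3 680 mm², y = 129 mm, Ī = 16 222 667 mm⁴.
Top flange: 100 × 14, A = 1 400 mm², y = 251 mm, Ī = 22 867 mm⁴.
Transfer each piece to a horizontal axis along the bottom face using Ī + A·d² with d = y − 0:
  bottom flange: d = 7 mm → contributes +91 467 mm⁴
  web: d = 129 mm → contributes +77 461 547 mm⁴
  top flange: d = 251 mm → contributes +88 224 267 mm⁴
Total I = 165 777 280 mm⁴.

I_base ≈ 1.7 × 10⁸ mm⁴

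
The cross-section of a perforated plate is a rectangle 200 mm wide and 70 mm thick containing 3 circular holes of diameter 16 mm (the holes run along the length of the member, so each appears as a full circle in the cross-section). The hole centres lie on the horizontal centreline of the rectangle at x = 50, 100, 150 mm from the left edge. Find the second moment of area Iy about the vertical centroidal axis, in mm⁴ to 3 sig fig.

Iy ≈ 4.57 × 10⁷ mm⁴

Break the section into simple shapes (no overlaps), measuring from the bottom-left corner of the bounding box.
Plate: 200 × 70, A = 14 000 mm², x = 100 mm, Ī = 46 666 667 mm⁴.
Hole 1 (subtracted): ⌀16, A = 201.06 mm², x = 50 mm, Ī = 3 217 mm⁴.
Hole 2 (subtracted): ⌀16, A = 201.06 mm², x = 100 mm, Ī = 3 217 mm⁴.
Hole 3 (subtracted): ⌀16, A = 201.06 mm², x = 150 mm, Ī = 3 217 mm⁴.
By symmetry the centroid is at mid-width, x̄ = 100 mm.
Transfer each piece to the vertical centroidal axis using Ī + A·d² with d = x − 100:
  plate: d = 0 mm → contributes +46 666 667 mm⁴
  hole 1: d = -50 mm → contributes −505 872 mm⁴
  hole 2: d = 0 mm → contributes −3 217 mm⁴
  hole 3: d = 50 mm → contributes −505 872 mm⁴
Total I = 45 651 706 mm⁴.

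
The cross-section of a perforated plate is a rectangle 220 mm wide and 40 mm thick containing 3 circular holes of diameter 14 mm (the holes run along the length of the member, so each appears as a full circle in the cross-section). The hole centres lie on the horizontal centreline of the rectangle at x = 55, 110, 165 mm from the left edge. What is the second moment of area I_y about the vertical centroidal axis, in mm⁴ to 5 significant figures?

Split into non-overlapping primitives; take the origin at the lower-left of the bounding box.
Plate: 220 × 40, A = 8 800 mm², x = 110 mm, Ī = 35 493 333 mm⁴.
Hole 1 (subtracted): ⌀14, A = 153.938 mm², x = 55 mm, Ī = 1885.741 mm⁴.
Hole 2 (subtracted): ⌀14, A = 153.938 mm², x = 110 mm, Ī = 1885.741 mm⁴.
Hole 3 (subtracted): ⌀14, A = 153.938 mm², x = 165 mm, Ī = 1885.741 mm⁴.
By symmetry the centroid is at mid-width, x̄ = 110 mm.
Transfer each piece to the vertical centroidal axis using Ī + A·d² with d = x − 110:
  plate: d = 0 mm → contributes +35 493 333 mm⁴
  hole 1: d = -55 mm → contributes −467548.3 mm⁴
  hole 2: d = 0 mm → contributes −1885.741 mm⁴
  hole 3: d = 55 mm → contributes −467548.3 mm⁴
Total I = 34 556 351 mm⁴.

I_y ≈ 3.4556 × 10⁷ mm⁴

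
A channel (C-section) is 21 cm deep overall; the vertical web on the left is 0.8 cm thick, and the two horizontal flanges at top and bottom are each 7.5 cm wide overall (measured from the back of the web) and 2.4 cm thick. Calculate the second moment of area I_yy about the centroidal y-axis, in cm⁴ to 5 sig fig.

I_yy ≈ 276.39 cm⁴

Split into non-overlapping primitives; take the origin at the lower-left of the bounding box.
Web: 0.8 × 21, A = 16.8 cm², x = 0.4 cm, Ī = 0.896 cm⁴.
Top flange (beyond web): 6.7 × 2.4, A = 16.08 cm², x = 4.15 cm, Ī = 60.1526 cm⁴.
Bottom flange (beyond web): 6.7 × 2.4, A = 16.08 cm², x = 4.15 cm, Ī = 60.1526 cm⁴.
Centroid: x̄ = ΣA·x / ΣA = 2.863235 cm.
Transfer each piece to the centroidal y-axis using Ī + A·d² with d = x − 2.863235:
  web: d = -2.463235 cm → contributes +102.8305 cm⁴
  top flange (beyond web): d = 1.286765 cm → contributes +86.77728 cm⁴
  bottom flange (beyond web): d = 1.286765 cm → contributes +86.77728 cm⁴
Total I = 276.385 cm⁴.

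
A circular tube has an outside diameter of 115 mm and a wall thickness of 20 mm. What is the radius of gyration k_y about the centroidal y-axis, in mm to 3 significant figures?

k_y ≈ 34.3 mm

Decompose the section into non-overlapping parts with the origin at the bottom-left of its bounding rectangle.
Outer circle: ⌀115, A = 10 387 mm², x = 57.5 mm, Ī = 8 585 414 mm⁴.
Bore (subtracted): ⌀75, A = 4417.9 mm², x = 57.5 mm, Ī = 1 553 156 mm⁴.
By symmetry the centroid is at mid-width, x̄ = 57.5 mm.
All pieces are centred on the centroidal y-axis, so I = ΣĪ (holes subtracted) = 7 032 259 mm⁴.
Radius of gyration: k = √(I/A) = √(7 032 259 / 5 969) = 34.324 mm.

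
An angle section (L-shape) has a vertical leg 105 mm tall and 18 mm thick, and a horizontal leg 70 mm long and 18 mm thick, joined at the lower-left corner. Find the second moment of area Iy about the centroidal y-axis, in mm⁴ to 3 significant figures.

Break the section into simple shapes (no overlaps), measuring from the bottom-left corner of the bounding box.
Vertical leg: 18 × 105, A = 1 890 mm², x = 9 mm, Ī = 51 030 mm⁴.
Horizontal leg (remainder): 52 × 18, A = 936 mm², x = 44 mm, Ī = 210 912 mm⁴.
Centroid: x̄ = ΣA·x / ΣA = 20.592 mm.
Transfer each piece to the centroidal y-axis using Ī + A·d² with d = x − 20.592:
  vertical leg: d = -11.592 mm → contributes +305 013 mm⁴
  horizontal leg (remainder): d = 23.408 mm → contributes +723 763 mm⁴
Total I = 1 028 776 mm⁴.

Iy ≈ 1.03 × 10⁶ mm⁴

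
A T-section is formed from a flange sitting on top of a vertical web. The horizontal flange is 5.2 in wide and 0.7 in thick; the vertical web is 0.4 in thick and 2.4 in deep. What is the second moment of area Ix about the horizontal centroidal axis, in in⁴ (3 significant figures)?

Ix ≈ 2.43 in⁴

Decompose the section into non-overlapping parts with the origin at the bottom-left of its bounding rectangle.
Flange: 5.2 × 0.7, A = 3.64 in², y = 2.75 in, Ī = 0.14863 in⁴.
Web: 0.4 × 2.4, A = 0.96 in², y = 1.2 in, Ī = 0.4608 in⁴.
Centroid: ȳ = ΣA·y / ΣA = 2.4265 in.
Transfer each piece to the horizontal centroidal axis using Ī + A·d² with d = y − 2.4265:
  flange: d = 0.32348 in → contributes +0.52952 in⁴
  web: d = -1.2265 in → contributes +1.905 in⁴
Total I = 2.4345 in⁴.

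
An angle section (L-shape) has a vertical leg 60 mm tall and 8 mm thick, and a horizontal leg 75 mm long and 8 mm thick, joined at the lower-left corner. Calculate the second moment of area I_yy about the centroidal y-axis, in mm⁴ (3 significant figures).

I_yy ≈ 5.59 × 10⁵ mm⁴

Break the section into simple shapes (no overlaps), measuring from the bottom-left corner of the bounding box.
Vertical leg: 8 × 60, A = 480 mm², x = 4 mm, Ī = 2 560 mm⁴.
Horizontal leg (remainder): 67 × 8, A = 536 mm², x = 41.5 mm, Ī = 200 509 mm⁴.
Centroid: x̄ = ΣA·x / ΣA = 23.783 mm.
Transfer each piece to the centroidal y-axis using Ī + A·d² with d = x − 23.783:
  vertical leg: d = -19.783 mm → contributes +190 425 mm⁴
  horizontal leg (remainder): d = 17.717 mm → contributes +368 746 mm⁴
Total I = 559 171 mm⁴.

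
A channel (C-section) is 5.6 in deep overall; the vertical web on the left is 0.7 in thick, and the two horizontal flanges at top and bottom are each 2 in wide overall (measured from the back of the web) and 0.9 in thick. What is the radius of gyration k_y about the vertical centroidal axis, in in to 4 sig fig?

k_y ≈ 0.5588 in

Split into non-overlapping primitives; take the origin at the lower-left of the bounding box.
Web: 0.7 × 5.6, A = 3.92 in², x = 0.35 in, Ī = 0.160067 in⁴.
Top flange (beyond web): 1.3 × 0.9, A = 1.17 in², x = 1.35 in, Ī = 0.164775 in⁴.
Bottom flange (beyond web): 1.3 × 0.9, A = 1.17 in², x = 1.35 in, Ī = 0.164775 in⁴.
Centroid: x̄ = ΣA·x / ΣA = 0.723802 in.
Transfer each piece to the vertical centroidal axis using Ī + A·d² with d = x − 0.723802:
  web: d = -0.373802 in → contributes +0.7078 in⁴
  top flange (beyond web): d = 0.626198 in → contributes +0.62356 in⁴
  bottom flange (beyond web): d = 0.626198 in → contributes +0.62356 in⁴
Total I = 1.95492 in⁴.
Radius of gyration: k = √(I/A) = √(1.95492 / 6.26) = 0.558827 in.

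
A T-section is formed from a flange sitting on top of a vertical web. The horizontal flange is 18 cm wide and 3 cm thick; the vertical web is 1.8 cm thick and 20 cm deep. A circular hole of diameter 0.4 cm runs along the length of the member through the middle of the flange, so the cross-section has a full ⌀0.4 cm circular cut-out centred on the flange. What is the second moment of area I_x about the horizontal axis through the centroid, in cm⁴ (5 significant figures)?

I_x ≈ 4094.4 cm⁴

Decompose the section into non-overlapping parts with the origin at the bottom-left of its bounding rectangle.
Flange: 18 × 3, A = 54 cm², y = 21.5 cm, Ī = 40.5 cm⁴.
Web: 1.8 × 20, A = 36 cm², y = 10 cm, Ī = 1 200 cm⁴.
Hole (subtracted): ⌀0.4, A = 0.1256637 cm², y = 21.5 cm, Ī = 0.001256637 cm⁴.
Centroid: ȳ = ΣA·y / ΣA = 16.89357 cm.
Transfer each piece to the horizontal axis through the centroid using Ī + A·d² with d = y − 16.89357:
  flange: d = 4.606432 cm → contributes +1186.338 cm⁴
  web: d = -6.893568 cm → contributes +2910.766 cm⁴
  hole: d = 4.606432 cm → contributes −2.667742 cm⁴
Total I = 4094.436 cm⁴.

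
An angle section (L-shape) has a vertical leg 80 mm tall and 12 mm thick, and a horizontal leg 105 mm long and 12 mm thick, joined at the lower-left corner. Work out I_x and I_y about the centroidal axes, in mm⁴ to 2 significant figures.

I_x ≈ 1.1 × 10⁶ mm⁴, I_y ≈ 2.2 × 10⁶ mm⁴

Split into non-overlapping primitives; take the origin at the lower-left of the bounding box.
Vertical leg: 12 × 80, A = 960 mm², y = 40 mm, Ī = 512 000 mm⁴.
Horizontal leg (remainder): 93 × 12, A = 1 116 mm², y = 6 mm, Ī = 13 392 mm⁴.
Centroid: ȳ = ΣA·y / ΣA = 21.72 mm.
Transfer each piece to the centroidal x-axis using Ī + A·d² with d = y − 21.72:
  vertical leg: d = 18.28 mm → contributes +832 703 mm⁴
  horizontal leg (remainder): d = -15.72 mm → contributes +289 265 mm⁴
Total I = 1 121 968 mm⁴.
For the y-axis: x̄ = 34.22 mm.
Repeating about the centroidal y-axis gives I_y = 2 238 293 mm⁴.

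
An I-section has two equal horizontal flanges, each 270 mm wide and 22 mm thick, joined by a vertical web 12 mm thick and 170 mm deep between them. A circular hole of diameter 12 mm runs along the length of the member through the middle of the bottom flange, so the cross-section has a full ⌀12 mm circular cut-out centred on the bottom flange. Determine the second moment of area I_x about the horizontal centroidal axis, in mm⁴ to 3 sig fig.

I_x ≈ 1.14 × 10⁸ mm⁴

Split into non-overlapping primitives; take the origin at the lower-left of the bounding box.
Bottom flange: 270 × 22, A = 5 940 mm², y = 11 mm, Ī = 239 580 mm⁴.
Web: 12 × 170, A = 2 040 mm², y = 107 mm, Ī = 4 913 000 mm⁴.
Top flange: 270 × 22, A = 5 940 mm², y = 203 mm, Ī = 239 580 mm⁴.
Hole (subtracted): ⌀12, A = 113.1 mm², y = 11 mm, Ī = 1017.9 mm⁴.
Centroid: ȳ = ΣA·y / ΣA = 107.79 mm.
Transfer each piece to the horizontal centroidal axis using Ī + A·d² with d = y − 107.79:
  bottom flange: d = -96.786 mm → contributes +55 883 133 mm⁴
  web: d = -0.78637 mm → contributes +4 914 261 mm⁴
  top flange: d = 95.214 mm → contributes +54 089 453 mm⁴
  hole: d = -96.786 mm → contributes −1 060 469 mm⁴
Total I = 113 826 379 mm⁴.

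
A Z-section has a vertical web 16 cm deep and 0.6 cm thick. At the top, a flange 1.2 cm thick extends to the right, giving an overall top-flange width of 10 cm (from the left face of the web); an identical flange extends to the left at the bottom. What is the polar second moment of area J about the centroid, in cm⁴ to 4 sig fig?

Break the section into simple shapes (no overlaps), measuring from the bottom-left corner of the bounding box.
Web: 0.6 × 16, A = 9.6 cm², y = 8 cm, Ī = 204.8 cm⁴.
Top flange (beyond web): 9.4 × 1.2, A = 11.28 cm², y = 15.4 cm, Ī = 1.3536 cm⁴.
Bottom flange (beyond web): 9.4 × 1.2, A = 11.28 cm², y = 0.6 cm, Ī = 1.3536 cm⁴.
Centroid: ȳ = ΣA·y / ΣA = 8 cm.
Transfer each piece to the centroidal x-axis using Ī + A·d² with d = y − 8:
  web: d = 0 cm → contributes +204.8 cm⁴
  top flange (beyond web): d = 7.4 cm → contributes +619.046 cm⁴
  bottom flange (beyond web): d = -7.4 cm → contributes +619.046 cm⁴
Total I = 1442.89 cm⁴.
For the y-axis: x̄ = 9.7 cm.
Repeating about the centroidal y-axis gives I_y = 730.405 cm⁴.
Polar second moment: J = I_x + I_y = 2173.3 cm⁴.

J ≈ 2173 cm⁴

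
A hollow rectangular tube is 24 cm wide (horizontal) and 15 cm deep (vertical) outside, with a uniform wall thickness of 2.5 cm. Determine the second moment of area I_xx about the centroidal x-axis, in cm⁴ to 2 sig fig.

I_xx ≈ 5200 cm⁴

Split into non-overlapping primitives; take the origin at the lower-left of the bounding box.
Outer rectangle: 24 × 15, A = 360 cm², y = 7.5 cm, Ī = 6 750 cm⁴.
Inner void (subtracted): 19 × 10, A = 190 cm², y = 7.5 cm, Ī = 1 583 cm⁴.
By symmetry the centroid is at mid-height, ȳ = 7.5 cm.
All pieces are centred on the centroidal x-axis, so I = ΣĪ (holes subtracted) = 5 167 cm⁴.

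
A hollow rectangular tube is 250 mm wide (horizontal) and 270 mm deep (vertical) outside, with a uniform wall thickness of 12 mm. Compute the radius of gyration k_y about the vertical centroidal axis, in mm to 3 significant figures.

k_y ≈ 98.3 mm

Split into non-overlapping primitives; take the origin at the lower-left of the bounding box.
Outer rectangle: 250 × 270, A = 67 500 mm², x = 125 mm, Ī = 351 562 500 mm⁴.
Inner void (subtracted): 226 × 246, A = 55 596 mm², x = 125 mm, Ī = 236 635 108 mm⁴.
By symmetry the centroid is at mid-width, x̄ = 125 mm.
All pieces are centred on the vertical centroidal axis, so I = ΣĪ (holes subtracted) = 114 927 392 mm⁴.
Radius of gyration: k = √(I/A) = √(114 927 392 / 11 904) = 98.257 mm.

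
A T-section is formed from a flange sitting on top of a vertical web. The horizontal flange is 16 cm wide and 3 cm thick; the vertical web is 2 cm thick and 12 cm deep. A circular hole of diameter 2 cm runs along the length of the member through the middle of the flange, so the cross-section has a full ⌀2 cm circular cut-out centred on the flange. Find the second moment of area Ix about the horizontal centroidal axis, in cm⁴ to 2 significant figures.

Ix ≈ 1200 cm⁴

Treat the section as a set of non-overlapping primitives; coordinates are from the bounding-box lower-left.
Flange: 16 × 3, A = 48 cm², y = 13.5 cm, Ī = 36 cm⁴.
Web: 2 × 12, A = 24 cm², y = 6 cm, Ī = 288 cm⁴.
Hole (subtracted): ⌀2, A = 3.142 cm², y = 13.5 cm, Ī = 0.7854 cm⁴.
Centroid: ȳ = ΣA·y / ΣA = 10.89 cm.
Transfer each piece to the horizontal centroidal axis using Ī + A·d² with d = y − 10.89:
  flange: d = 2.614 cm → contributes +364 cm⁴
  web: d = -4.886 cm → contributes +860.9 cm⁴
  hole: d = 2.614 cm → contributes −22.25 cm⁴
Total I = 1 203 cm⁴.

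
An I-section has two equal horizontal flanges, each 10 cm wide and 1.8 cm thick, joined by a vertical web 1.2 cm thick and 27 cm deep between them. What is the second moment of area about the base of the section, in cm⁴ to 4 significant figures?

Decompose the section into non-overlapping parts with the origin at the bottom-left of its bounding rectangle.
Bottom flange: 10 × 1.8, A = 18 cm², y = 0.9 cm, Ī = 4.86 cm⁴.
Web: 1.2 × 27, A = 32.4 cm², y = 15.3 cm, Ī = 1968.3 cm⁴.
Top flange: 10 × 1.8, A = 18 cm², y = 29.7 cm, Ī = 4.86 cm⁴.
Transfer each piece to the bottom edge using Ī + A·d² with d = y − 0:
  bottom flange: d = 0.9 cm → contributes +19.44 cm⁴
  web: d = 15.3 cm → contributes +9552.82 cm⁴
  top flange: d = 29.7 cm → contributes +15882.5 cm⁴
Total I = 25454.7 cm⁴.

I_base ≈ 2.545 × 10⁴ cm⁴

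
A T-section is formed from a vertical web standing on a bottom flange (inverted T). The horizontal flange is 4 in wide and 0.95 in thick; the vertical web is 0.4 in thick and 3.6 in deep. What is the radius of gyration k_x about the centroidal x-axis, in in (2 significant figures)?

Break the section into simple shapes (no overlaps), measuring from the bottom-left corner of the bounding box.
Flange: 4 × 0.95, A = 3.8 in², y = 0.475 in, Ī = 0.2858 in⁴.
Web: 0.4 × 3.6, A = 1.44 in², y = 2.75 in, Ī = 1.555 in⁴.
Centroid: ȳ = ΣA·y / ΣA = 1.1 in.
Transfer each piece to the centroidal x-axis using Ī + A·d² with d = y − 1.1:
  flange: d = -0.6252 in → contributes +1.771 in⁴
  web: d = 1.65 in → contributes +5.475 in⁴
Total I = 7.246 in⁴.
Radius of gyration: k = √(I/A) = √(7.246 / 5.24) = 1.176 in.

k_x ≈ 1.2 in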